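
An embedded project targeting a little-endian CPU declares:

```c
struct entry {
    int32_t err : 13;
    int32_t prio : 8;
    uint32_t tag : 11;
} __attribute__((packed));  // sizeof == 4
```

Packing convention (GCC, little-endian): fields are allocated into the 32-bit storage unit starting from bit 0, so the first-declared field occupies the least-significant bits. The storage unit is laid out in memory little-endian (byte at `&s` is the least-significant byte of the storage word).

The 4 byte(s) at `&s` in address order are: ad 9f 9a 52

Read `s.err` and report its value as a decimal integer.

[0]=0xad [1]=0x9f [2]=0x9a [3]=0x52 (little-endian) → word 0x529a9fad
err:13 @ bit 0 → (0x529a9fad>>0)&0x1fff = 0x1fad  ←
prio:8 @ bit 13 → (0x529a9fad>>13)&0xff = 0xd4
tag:11 @ bit 21 → (0x529a9fad>>21)&0x7ff = 0x294
err signed 13b, MSB=1: 8109 - 8192 = -83

-83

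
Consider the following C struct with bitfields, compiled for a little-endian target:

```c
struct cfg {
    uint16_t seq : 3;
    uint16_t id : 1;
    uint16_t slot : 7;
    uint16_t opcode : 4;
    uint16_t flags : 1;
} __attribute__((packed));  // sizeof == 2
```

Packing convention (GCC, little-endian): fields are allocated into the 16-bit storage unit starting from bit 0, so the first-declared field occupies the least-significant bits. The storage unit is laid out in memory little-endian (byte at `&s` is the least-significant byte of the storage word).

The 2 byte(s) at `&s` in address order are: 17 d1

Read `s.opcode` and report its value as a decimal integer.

10

[0]=0x17 [1]=0xd1 (little-endian) → word 0xd117
seq [0+:3] = (word>>0) & 0x7 = 7
id [3+:1] = (word>>3) & 0x1 = 0
slot [4+:7] = (word>>4) & 0x7f = 17
opcode [11+:4] = (word>>11) & 0xf = 10  ←
flags [15+:1] = (word>>15) & 0x1 = 1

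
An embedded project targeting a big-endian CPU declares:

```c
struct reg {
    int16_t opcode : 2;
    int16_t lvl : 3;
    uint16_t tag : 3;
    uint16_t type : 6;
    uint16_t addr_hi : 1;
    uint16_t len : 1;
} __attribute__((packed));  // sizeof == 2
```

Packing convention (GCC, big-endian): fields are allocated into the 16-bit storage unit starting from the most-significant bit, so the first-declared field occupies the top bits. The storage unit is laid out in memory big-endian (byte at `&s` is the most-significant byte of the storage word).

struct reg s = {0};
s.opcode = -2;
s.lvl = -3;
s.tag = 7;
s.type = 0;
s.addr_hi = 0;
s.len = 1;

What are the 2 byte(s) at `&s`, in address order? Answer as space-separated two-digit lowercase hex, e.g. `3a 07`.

af 01

[14+:2] opcode=-2 & 0x3 = 0x2; word=0x8000
[11+:3] lvl=-3 & 0x7 = 0x5; word=0xa800
[8+:3] tag=7 & 0x7 = 0x7; word=0xaf00
[2+:6] type=0 & 0x3f = 0x0; word=0xaf00
[1+:1] addr_hi=0 & 0x1 = 0x0; word=0xaf00
[0+:1] len=1 & 0x1 = 0x1; word=0xaf01
word = 0xaf01 → big-endian bytes:
  [0]=0xaf  [1]=0x01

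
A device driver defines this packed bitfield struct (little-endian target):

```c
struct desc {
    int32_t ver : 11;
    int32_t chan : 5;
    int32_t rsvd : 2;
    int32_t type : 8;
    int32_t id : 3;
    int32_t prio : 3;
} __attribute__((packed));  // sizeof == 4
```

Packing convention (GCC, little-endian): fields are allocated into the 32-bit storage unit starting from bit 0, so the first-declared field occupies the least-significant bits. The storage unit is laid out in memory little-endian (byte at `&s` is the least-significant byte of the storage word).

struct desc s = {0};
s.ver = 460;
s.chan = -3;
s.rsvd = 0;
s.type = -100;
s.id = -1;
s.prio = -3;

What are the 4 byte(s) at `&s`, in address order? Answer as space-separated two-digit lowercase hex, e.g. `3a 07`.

[0+:11] ver=460 & 0x7ff = 0x1cc; word=0x000001cc
[11+:5] chan=-3 & 0x1f = 0x1d; word=0x0000e9cc
[16+:2] rsvd=0 & 0x3 = 0x0; word=0x0000e9cc
[18+:8] type=-100 & 0xff = 0x9c; word=0x0270e9cc
[26+:3] id=-1 & 0x7 = 0x7; word=0x1e70e9cc
[29+:3] prio=-3 & 0x7 = 0x5; word=0xbe70e9cc
word = 0xbe70e9cc → little-endian bytes:
  [0]=0xcc  [1]=0xe9  [2]=0x70  [3]=0xbe

cc e9 70 be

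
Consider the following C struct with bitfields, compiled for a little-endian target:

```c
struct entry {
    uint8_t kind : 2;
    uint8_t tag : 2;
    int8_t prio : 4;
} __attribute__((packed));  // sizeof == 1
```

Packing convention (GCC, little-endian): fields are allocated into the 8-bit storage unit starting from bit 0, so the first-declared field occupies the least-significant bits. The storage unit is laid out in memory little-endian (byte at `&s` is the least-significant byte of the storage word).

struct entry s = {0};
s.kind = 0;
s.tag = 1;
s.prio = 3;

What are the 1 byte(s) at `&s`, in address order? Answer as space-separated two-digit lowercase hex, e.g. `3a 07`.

[0+:2] kind=0 & 0x3 = 0x0; word=0x00
[2+:2] tag=1 & 0x3 = 0x1; word=0x04
[4+:4] prio=3 & 0xf = 0x3; word=0x34
word = 0x34 → little-endian bytes:
  [0]=0x34

34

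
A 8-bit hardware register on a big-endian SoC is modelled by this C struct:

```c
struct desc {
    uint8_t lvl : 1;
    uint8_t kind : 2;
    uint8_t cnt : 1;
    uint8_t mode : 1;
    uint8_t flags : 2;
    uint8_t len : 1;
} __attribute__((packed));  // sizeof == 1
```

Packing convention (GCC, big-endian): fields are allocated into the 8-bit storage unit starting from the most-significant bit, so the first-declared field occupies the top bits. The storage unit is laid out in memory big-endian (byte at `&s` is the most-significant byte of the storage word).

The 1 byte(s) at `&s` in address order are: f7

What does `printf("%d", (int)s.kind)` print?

3

[0]=0xf7 (big-endian) → word 0xf7
lvl [7+:1] = (word>>7) & 0x1 = 1
kind [5+:2] = (word>>5) & 0x3 = 3  ←
cnt [4+:1] = (word>>4) & 0x1 = 1
mode [3+:1] = (word>>3) & 0x1 = 0
flags [1+:2] = (word>>1) & 0x3 = 3
len [0+:1] = (word>>0) & 0x1 = 1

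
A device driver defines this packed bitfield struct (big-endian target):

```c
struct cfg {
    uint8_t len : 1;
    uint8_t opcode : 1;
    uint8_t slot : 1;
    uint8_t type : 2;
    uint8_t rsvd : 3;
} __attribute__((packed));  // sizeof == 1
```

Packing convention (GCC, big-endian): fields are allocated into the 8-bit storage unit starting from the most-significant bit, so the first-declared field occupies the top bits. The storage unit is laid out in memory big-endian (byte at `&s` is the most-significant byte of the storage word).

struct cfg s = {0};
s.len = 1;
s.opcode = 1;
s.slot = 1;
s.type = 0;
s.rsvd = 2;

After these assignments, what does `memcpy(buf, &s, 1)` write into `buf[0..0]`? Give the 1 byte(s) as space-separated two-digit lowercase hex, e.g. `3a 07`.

e2

[7+:1] len=1 & 0x1 = 0x1; word=0x80
[6+:1] opcode=1 & 0x1 = 0x1; word=0xc0
[5+:1] slot=1 & 0x1 = 0x1; word=0xe0
[3+:2] type=0 & 0x3 = 0x0; word=0xe0
[0+:3] rsvd=2 & 0x7 = 0x2; word=0xe2
word = 0xe2 → big-endian bytes:
  [0]=0xe2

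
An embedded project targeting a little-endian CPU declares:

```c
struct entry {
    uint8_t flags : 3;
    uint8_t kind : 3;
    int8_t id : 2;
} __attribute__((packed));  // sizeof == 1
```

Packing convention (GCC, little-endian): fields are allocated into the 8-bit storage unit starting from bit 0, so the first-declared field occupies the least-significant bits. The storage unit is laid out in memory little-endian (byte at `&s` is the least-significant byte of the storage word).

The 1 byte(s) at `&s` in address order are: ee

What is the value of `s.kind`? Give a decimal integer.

5

[0]=0xee (little-endian) → word 0xee
flags [0+:3] = (word>>0) & 0x7 = 6
kind [3+:3] = (word>>3) & 0x7 = 5  ←
id [6+:2] = (word>>6) & 0x3 = 3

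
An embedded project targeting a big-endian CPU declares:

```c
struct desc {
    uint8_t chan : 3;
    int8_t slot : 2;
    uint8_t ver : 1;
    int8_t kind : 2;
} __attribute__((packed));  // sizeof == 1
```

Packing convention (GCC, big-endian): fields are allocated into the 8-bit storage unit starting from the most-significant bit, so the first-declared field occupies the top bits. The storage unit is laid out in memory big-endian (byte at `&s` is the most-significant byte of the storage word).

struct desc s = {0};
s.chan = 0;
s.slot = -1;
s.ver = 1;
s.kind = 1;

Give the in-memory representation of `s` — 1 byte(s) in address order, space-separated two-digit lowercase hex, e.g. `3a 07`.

chan (3b) val=0 bits=0x0 at bit 5: 0x00
slot (2b) val=-1 bits=0x3 at bit 3: 0x18
ver (1b) val=1 bits=0x1 at bit 2: 0x1c
kind (2b) val=1 bits=0x1 at bit 0: 0x1d
word = 0x1d → big-endian bytes:
  [0]=0x1d

1d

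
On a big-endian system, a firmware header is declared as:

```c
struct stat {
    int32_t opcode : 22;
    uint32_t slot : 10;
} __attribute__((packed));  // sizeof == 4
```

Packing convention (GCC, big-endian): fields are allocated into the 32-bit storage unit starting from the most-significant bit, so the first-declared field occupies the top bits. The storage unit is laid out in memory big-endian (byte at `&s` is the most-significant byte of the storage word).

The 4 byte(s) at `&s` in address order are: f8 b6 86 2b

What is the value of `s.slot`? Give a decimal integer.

555

[0]=0xf8 [1]=0xb6 [2]=0x86 [3]=0x2b (big-endian) → word 0xf8b6862b
opcode [10+:22] = (word>>10) & 0x3fffff = 4074913
slot [0+:10] = (word>>0) & 0x3ff = 555  ←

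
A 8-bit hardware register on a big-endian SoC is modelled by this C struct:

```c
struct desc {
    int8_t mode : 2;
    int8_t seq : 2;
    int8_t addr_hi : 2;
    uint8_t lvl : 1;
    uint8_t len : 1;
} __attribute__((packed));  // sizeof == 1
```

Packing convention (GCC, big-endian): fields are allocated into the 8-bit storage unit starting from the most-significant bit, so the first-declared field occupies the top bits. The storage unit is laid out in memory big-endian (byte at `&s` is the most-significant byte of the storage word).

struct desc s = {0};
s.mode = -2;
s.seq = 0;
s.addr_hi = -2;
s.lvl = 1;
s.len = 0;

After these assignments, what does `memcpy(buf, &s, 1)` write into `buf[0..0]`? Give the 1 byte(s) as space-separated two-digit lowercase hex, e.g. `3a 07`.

mode (2b) val=-2 bits=0x2 at bit 6: 0x80
seq (2b) val=0 bits=0x0 at bit 4: 0x80
addr_hi (2b) val=-2 bits=0x2 at bit 2: 0x88
lvl (1b) val=1 bits=0x1 at bit 1: 0x8a
len (1b) val=0 bits=0x0 at bit 0: 0x8a
word = 0x8a → big-endian bytes:
  [0]=0x8a

8a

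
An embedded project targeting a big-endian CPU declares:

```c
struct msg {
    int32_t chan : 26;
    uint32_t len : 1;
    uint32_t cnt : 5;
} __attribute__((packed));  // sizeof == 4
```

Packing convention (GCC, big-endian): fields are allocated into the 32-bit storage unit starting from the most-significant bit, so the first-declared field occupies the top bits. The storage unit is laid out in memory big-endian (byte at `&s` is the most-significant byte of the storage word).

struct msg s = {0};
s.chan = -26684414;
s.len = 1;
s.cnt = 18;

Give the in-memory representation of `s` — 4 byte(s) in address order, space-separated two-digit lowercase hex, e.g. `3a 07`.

chan (26b) val=-26684414 bits=0x268d402 at bit 6: 0x9a350080
len (1b) val=1 bits=0x1 at bit 5: 0x9a3500a0
cnt (5b) val=18 bits=0x12 at bit 0: 0x9a3500b2
word = 0x9a3500b2 → big-endian bytes:
  [0]=0x9a  [1]=0x35  [2]=0x00  [3]=0xb2

9a 35 00 b2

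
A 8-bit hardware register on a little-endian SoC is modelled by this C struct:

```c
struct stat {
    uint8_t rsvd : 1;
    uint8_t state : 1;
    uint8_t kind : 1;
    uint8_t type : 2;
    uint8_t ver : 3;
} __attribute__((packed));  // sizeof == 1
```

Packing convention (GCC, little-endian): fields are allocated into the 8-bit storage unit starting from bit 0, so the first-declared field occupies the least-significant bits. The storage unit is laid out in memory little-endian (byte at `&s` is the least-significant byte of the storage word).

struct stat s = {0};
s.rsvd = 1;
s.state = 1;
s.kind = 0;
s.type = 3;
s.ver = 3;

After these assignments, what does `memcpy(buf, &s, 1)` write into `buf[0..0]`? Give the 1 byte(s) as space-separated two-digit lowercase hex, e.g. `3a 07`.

7b

[0+:1] rsvd=1 & 0x1 = 0x1; word=0x01
[1+:1] state=1 & 0x1 = 0x1; word=0x03
[2+:1] kind=0 & 0x1 = 0x0; word=0x03
[3+:2] type=3 & 0x3 = 0x3; word=0x1b
[5+:3] ver=3 & 0x7 = 0x3; word=0x7b
word = 0x7b → little-endian bytes:
  [0]=0x7b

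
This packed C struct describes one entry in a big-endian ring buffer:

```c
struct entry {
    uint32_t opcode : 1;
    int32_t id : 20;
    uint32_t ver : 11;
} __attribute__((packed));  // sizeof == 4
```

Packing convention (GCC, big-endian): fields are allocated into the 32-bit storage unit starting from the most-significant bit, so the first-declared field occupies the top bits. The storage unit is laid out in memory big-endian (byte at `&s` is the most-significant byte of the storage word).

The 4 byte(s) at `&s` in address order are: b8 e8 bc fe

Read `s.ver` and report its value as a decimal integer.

1278

[0]=0xb8 [1]=0xe8 [2]=0xbc [3]=0xfe (big-endian) → word 0xb8e8bcfe
opcode [31+:1] = (word>>31) & 0x1 = 1
id [11+:20] = (word>>11) & 0xfffff = 466199
ver [0+:11] = (word>>0) & 0x7ff = 1278  ←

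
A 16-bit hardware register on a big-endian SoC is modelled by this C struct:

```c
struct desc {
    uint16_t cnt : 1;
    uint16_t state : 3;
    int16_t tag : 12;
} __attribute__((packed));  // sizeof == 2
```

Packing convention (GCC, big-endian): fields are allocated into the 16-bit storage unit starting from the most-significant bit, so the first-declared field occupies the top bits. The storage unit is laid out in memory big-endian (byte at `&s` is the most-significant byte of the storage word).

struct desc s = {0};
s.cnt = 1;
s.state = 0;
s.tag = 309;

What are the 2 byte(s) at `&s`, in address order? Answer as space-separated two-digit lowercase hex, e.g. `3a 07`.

81 35

cnt:1 = 1 → 0x1 << 15 → word 0x8000
state:3 = 0 → 0x0 << 12 → word 0x8000
tag:12 = 309 → 0x135 << 0 → word 0x8135
word = 0x8135 → big-endian bytes:
  [0]=0x81  [1]=0x35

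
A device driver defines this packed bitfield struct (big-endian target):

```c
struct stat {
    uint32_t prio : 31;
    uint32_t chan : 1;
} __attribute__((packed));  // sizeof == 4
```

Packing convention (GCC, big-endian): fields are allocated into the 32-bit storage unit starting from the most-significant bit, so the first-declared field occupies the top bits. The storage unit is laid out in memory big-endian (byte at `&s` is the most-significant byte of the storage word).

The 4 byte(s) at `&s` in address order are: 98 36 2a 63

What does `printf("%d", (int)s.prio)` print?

[0]=0x98 [1]=0x36 [2]=0x2a [3]=0x63 (big-endian) → word 0x98362a63
prio [1+:31] = (word>>1) & 0x7fffffff = 1276843313  ←
chan [0+:1] = (word>>0) & 0x1 = 1

1276843313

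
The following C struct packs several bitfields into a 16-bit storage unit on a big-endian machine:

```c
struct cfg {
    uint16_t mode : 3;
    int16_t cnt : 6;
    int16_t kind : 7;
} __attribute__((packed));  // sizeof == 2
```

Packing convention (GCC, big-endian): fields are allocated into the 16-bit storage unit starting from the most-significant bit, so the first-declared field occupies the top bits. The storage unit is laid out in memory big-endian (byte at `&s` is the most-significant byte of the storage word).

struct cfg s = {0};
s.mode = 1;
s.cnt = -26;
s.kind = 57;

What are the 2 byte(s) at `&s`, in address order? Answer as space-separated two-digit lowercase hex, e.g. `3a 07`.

mode:3 = 1 → 0x1 << 13 → word 0x2000
cnt:6 = -26 → 0x26 << 7 → word 0x3300
kind:7 = 57 → 0x39 << 0 → word 0x3339
word = 0x3339 → big-endian bytes:
  [0]=0x33  [1]=0x39

33 39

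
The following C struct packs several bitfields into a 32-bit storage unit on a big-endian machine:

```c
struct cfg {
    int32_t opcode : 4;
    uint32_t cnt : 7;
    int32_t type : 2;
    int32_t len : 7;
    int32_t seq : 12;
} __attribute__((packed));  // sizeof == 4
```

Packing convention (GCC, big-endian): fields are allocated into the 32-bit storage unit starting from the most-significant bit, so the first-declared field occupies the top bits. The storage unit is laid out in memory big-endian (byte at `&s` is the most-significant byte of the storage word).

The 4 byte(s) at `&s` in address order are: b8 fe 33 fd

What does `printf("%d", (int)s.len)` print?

[0]=0xb8 [1]=0xfe [2]=0x33 [3]=0xfd (big-endian) → word 0xb8fe33fd
opcode [28+:4] = (word>>28) & 0xf = 11
cnt [21+:7] = (word>>21) & 0x7f = 71
type [19+:2] = (word>>19) & 0x3 = 3
len [12+:7] = (word>>12) & 0x7f = 99  ←
seq [0+:12] = (word>>0) & 0xfff = 1021
len signed 7b, MSB=1: 99 - 128 = -29

-29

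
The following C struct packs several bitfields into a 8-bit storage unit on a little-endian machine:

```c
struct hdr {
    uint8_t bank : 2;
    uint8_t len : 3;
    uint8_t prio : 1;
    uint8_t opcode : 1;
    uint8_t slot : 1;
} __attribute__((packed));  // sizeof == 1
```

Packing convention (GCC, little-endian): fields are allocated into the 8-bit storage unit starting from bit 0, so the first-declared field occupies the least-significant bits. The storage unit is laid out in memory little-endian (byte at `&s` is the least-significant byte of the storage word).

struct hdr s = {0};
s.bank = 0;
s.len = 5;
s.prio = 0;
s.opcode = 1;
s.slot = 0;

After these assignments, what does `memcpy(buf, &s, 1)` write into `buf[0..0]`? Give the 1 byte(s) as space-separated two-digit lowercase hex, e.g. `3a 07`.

54

bank (2b) val=0 bits=0x0 at bit 0: 0x00
len (3b) val=5 bits=0x5 at bit 2: 0x14
prio (1b) val=0 bits=0x0 at bit 5: 0x14
opcode (1b) val=1 bits=0x1 at bit 6: 0x54
slot (1b) val=0 bits=0x0 at bit 7: 0x54
word = 0x54 → little-endian bytes:
  [0]=0x54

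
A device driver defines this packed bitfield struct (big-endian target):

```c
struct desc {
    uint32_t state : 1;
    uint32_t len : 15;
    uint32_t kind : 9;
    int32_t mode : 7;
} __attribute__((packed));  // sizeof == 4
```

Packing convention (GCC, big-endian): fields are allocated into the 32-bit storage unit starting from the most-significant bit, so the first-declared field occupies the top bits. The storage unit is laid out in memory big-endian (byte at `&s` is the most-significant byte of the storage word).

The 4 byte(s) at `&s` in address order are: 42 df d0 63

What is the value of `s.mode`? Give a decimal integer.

-29

[0]=0x42 [1]=0xdf [2]=0xd0 [3]=0x63 (big-endian) → word 0x42dfd063
state [31+:1] = (word>>31) & 0x1 = 0
len [16+:15] = (word>>16) & 0x7fff = 17119
kind [7+:9] = (word>>7) & 0x1ff = 416
mode [0+:7] = (word>>0) & 0x7f = 99  ←
mode signed 7b, MSB=1: 99 - 128 = -29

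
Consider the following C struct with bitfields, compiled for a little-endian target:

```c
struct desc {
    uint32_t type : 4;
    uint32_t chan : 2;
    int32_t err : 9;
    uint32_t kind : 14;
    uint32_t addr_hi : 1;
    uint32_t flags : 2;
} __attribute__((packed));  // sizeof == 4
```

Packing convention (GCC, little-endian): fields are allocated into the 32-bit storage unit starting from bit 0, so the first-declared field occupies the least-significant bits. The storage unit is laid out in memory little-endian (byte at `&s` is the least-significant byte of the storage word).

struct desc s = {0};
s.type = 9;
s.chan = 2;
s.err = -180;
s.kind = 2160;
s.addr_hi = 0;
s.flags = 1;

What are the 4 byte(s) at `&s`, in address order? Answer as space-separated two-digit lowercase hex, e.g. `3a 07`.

type:4 = 9 → 0x9 << 0 → word 0x00000009
chan:2 = 2 → 0x2 << 4 → word 0x00000029
err:9 = -180 → 0x14c << 6 → word 0x00005329
kind:14 = 2160 → 0x870 << 15 → word 0x04385329
addr_hi:1 = 0 → 0x0 << 29 → word 0x04385329
flags:2 = 1 → 0x1 << 30 → word 0x44385329
word = 0x44385329 → little-endian bytes:
  [0]=0x29  [1]=0x53  [2]=0x38  [3]=0x44

29 53 38 44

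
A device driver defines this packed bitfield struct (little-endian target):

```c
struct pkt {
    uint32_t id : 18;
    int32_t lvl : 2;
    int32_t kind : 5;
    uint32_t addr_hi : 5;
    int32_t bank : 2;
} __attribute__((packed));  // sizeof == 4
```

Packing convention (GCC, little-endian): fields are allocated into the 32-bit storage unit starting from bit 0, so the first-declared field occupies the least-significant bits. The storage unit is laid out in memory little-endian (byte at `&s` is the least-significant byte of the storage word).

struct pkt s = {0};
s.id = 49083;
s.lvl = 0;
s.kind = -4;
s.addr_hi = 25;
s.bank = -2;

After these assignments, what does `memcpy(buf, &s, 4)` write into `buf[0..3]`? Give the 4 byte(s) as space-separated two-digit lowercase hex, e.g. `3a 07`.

id (18b) val=49083 bits=0xbfbb at bit 0: 0x0000bfbb
lvl (2b) val=0 bits=0x0 at bit 18: 0x0000bfbb
kind (5b) val=-4 bits=0x1c at bit 20: 0x01c0bfbb
addr_hi (5b) val=25 bits=0x19 at bit 25: 0x33c0bfbb
bank (2b) val=-2 bits=0x2 at bit 30: 0xb3c0bfbb
word = 0xb3c0bfbb → little-endian bytes:
  [0]=0xbb  [1]=0xbf  [2]=0xc0  [3]=0xb3

bb bf c0 b3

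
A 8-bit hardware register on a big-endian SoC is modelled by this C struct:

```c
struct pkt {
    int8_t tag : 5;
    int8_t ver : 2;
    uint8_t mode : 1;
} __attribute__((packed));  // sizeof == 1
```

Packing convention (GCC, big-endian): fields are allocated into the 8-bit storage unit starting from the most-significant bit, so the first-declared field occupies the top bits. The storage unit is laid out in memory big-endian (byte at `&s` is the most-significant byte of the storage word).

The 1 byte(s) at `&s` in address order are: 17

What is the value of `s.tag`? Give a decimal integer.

[0]=0x17 (big-endian) → word 0x17
tag:5 @ bit 3 → (0x17>>3)&0x1f = 0x2  ←
ver:2 @ bit 1 → (0x17>>1)&0x3 = 0x3
mode:1 @ bit 0 → (0x17>>0)&0x1 = 0x1
tag signed 5b, MSB=0: value = 2

2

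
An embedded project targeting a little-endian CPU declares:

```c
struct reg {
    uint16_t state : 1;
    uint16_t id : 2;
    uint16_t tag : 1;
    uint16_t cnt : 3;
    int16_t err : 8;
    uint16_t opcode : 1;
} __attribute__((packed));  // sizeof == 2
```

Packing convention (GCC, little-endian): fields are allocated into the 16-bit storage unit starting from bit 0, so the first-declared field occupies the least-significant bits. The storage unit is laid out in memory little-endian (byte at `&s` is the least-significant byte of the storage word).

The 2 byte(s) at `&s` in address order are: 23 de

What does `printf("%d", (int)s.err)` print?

[0]=0x23 [1]=0xde (little-endian) → word 0xde23
state [0+:1] = (word>>0) & 0x1 = 1
id [1+:2] = (word>>1) & 0x3 = 1
tag [3+:1] = (word>>3) & 0x1 = 0
cnt [4+:3] = (word>>4) & 0x7 = 2
err [7+:8] = (word>>7) & 0xff = 188  ←
opcode [15+:1] = (word>>15) & 0x1 = 1
err signed 8b, MSB=1: 188 - 256 = -68

-68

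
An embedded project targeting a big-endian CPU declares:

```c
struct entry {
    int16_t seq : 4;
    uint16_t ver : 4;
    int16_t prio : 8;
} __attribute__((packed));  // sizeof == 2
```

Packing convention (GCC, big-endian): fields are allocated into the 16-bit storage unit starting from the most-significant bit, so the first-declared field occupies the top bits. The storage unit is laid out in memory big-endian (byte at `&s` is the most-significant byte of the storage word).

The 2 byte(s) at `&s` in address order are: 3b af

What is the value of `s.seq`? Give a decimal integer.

3

[0]=0x3b [1]=0xaf (big-endian) → word 0x3baf
seq:4 @ bit 12 → (0x3baf>>12)&0xf = 0x3  ←
ver:4 @ bit 8 → (0x3baf>>8)&0xf = 0xb
prio:8 @ bit 0 → (0x3baf>>0)&0xff = 0xaf
seq signed 4b, MSB=0: value = 3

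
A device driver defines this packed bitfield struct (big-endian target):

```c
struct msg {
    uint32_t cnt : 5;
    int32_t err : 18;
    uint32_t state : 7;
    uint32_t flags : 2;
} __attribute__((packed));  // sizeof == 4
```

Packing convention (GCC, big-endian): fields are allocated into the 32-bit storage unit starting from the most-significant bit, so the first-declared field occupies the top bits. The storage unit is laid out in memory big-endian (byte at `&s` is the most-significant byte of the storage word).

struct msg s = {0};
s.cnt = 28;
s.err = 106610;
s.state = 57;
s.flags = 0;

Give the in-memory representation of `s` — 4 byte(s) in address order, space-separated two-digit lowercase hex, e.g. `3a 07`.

e3 40 e4 e4

[27+:5] cnt=28 & 0x1f = 0x1c; word=0xe0000000
[9+:18] err=106610 & 0x3ffff = 0x1a072; word=0xe340e400
[2+:7] state=57 & 0x7f = 0x39; word=0xe340e4e4
[0+:2] flags=0 & 0x3 = 0x0; word=0xe340e4e4
word = 0xe340e4e4 → big-endian bytes:
  [0]=0xe3  [1]=0x40  [2]=0xe4  [3]=0xe4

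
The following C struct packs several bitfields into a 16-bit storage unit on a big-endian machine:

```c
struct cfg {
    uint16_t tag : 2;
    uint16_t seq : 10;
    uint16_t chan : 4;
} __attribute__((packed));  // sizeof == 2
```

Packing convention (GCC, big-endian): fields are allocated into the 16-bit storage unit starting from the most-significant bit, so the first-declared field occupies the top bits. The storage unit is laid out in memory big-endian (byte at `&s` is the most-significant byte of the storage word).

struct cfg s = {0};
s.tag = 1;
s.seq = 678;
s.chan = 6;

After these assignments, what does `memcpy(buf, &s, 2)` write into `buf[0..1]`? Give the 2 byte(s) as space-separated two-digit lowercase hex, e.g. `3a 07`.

6a 66

tag:2 = 1 → 0x1 << 14 → word 0x4000
seq:10 = 678 → 0x2a6 << 4 → word 0x6a60
chan:4 = 6 → 0x6 << 0 → word 0x6a66
word = 0x6a66 → big-endian bytes:
  [0]=0x6a  [1]=0x66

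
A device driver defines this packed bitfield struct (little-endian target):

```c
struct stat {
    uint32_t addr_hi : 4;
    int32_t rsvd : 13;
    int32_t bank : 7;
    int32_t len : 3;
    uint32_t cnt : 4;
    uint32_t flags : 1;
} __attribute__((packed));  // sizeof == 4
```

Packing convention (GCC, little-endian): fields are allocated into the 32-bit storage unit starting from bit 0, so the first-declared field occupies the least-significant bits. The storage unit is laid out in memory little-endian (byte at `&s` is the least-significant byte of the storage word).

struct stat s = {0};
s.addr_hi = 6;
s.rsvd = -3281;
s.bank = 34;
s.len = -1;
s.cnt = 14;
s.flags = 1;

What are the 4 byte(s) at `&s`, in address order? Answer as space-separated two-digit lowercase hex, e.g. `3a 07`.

addr_hi (4b) val=6 bits=0x6 at bit 0: 0x00000006
rsvd (13b) val=-3281 bits=0x132f at bit 4: 0x000132f6
bank (7b) val=34 bits=0x22 at bit 17: 0x004532f6
len (3b) val=-1 bits=0x7 at bit 24: 0x074532f6
cnt (4b) val=14 bits=0xe at bit 27: 0x774532f6
flags (1b) val=1 bits=0x1 at bit 31: 0xf74532f6
word = 0xf74532f6 → little-endian bytes:
  [0]=0xf6  [1]=0x32  [2]=0x45  [3]=0xf7

f6 32 45 f7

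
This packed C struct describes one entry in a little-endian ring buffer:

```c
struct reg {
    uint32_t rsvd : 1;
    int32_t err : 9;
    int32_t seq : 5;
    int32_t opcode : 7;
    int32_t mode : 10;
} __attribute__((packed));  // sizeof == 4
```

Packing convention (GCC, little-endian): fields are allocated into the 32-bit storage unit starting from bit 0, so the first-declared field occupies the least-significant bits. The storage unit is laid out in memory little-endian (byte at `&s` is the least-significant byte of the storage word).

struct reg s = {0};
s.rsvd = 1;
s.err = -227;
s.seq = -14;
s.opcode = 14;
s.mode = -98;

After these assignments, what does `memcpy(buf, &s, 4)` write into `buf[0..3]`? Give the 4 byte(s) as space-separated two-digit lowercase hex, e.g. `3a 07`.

rsvd:1 = 1 → 0x1 << 0 → word 0x00000001
err:9 = -227 → 0x11d << 1 → word 0x0000023b
seq:5 = -14 → 0x12 << 10 → word 0x00004a3b
opcode:7 = 14 → 0xe << 15 → word 0x00074a3b
mode:10 = -98 → 0x39e << 22 → word 0xe7874a3b
word = 0xe7874a3b → little-endian bytes:
  [0]=0x3b  [1]=0x4a  [2]=0x87  [3]=0xe7

3b 4a 87 e7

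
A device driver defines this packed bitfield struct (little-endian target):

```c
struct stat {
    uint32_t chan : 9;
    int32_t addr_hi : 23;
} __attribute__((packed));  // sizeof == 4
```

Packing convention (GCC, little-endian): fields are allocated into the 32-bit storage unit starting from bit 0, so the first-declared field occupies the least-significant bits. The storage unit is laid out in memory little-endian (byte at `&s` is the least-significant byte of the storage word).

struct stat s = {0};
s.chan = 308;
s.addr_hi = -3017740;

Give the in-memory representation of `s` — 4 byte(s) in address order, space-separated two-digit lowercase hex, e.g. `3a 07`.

chan (9b) val=308 bits=0x134 at bit 0: 0x00000134
addr_hi (23b) val=-3017740 bits=0x51f3f4 at bit 9: 0xa3e7e934
word = 0xa3e7e934 → little-endian bytes:
  [0]=0x34  [1]=0xe9  [2]=0xe7  [3]=0xa3

34 e9 e7 a3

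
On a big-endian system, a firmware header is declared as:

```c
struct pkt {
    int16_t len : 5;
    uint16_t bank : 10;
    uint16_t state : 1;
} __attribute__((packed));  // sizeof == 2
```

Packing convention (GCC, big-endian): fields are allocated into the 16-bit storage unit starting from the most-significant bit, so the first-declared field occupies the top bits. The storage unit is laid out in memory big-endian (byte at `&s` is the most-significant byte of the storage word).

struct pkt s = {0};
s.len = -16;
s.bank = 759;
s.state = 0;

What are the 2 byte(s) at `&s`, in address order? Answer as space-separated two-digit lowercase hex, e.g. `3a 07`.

85 ee

[11+:5] len=-16 & 0x1f = 0x10; word=0x8000
[1+:10] bank=759 & 0x3ff = 0x2f7; word=0x85ee
[0+:1] state=0 & 0x1 = 0x0; word=0x85ee
word = 0x85ee → big-endian bytes:
  [0]=0x85  [1]=0xee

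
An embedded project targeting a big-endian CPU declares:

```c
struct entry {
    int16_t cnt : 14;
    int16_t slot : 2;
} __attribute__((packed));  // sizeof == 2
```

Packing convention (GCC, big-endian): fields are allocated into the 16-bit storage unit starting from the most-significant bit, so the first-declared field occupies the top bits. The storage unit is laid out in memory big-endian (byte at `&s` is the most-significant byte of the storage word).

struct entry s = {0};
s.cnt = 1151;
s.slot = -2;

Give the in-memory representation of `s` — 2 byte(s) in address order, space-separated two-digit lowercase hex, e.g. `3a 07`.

cnt:14 = 1151 → 0x47f << 2 → word 0x11fc
slot:2 = -2 → 0x2 << 0 → word 0x11fe
word = 0x11fe → big-endian bytes:
  [0]=0x11  [1]=0xfe

11 fe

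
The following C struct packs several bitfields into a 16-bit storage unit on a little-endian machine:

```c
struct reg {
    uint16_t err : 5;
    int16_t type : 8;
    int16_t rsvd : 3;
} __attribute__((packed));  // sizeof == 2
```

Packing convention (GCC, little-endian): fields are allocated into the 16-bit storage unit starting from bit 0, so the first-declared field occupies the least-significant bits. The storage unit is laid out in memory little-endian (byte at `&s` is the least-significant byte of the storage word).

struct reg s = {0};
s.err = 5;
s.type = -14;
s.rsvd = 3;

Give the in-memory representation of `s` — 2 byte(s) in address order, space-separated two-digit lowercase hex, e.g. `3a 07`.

45 7e

err:5 = 5 → 0x5 << 0 → word 0x0005
type:8 = -14 → 0xf2 << 5 → word 0x1e45
rsvd:3 = 3 → 0x3 << 13 → word 0x7e45
word = 0x7e45 → little-endian bytes:
  [0]=0x45  [1]=0x7e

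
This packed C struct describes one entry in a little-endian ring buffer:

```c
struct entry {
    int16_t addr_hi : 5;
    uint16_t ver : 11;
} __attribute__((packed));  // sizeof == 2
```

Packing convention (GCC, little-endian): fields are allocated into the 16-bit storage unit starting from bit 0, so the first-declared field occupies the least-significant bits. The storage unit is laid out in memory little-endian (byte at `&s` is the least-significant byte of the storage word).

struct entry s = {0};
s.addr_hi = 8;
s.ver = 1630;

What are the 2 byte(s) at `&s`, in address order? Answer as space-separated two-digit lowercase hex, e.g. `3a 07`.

c8 cb

addr_hi (5b) val=8 bits=0x8 at bit 0: 0x0008
ver (11b) val=1630 bits=0x65e at bit 5: 0xcbc8
word = 0xcbc8 → little-endian bytes:
  [0]=0xc8  [1]=0xcb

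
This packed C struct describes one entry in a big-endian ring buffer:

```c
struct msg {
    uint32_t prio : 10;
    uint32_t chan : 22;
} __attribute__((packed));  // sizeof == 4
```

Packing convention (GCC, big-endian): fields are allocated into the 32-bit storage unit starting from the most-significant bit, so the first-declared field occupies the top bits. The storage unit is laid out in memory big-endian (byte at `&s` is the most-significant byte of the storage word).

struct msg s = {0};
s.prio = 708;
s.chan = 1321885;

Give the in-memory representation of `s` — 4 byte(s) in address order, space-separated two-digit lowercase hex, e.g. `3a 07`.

prio:10 = 708 → 0x2c4 << 22 → word 0xb1000000
chan:22 = 1321885 → 0x142b9d << 0 → word 0xb1142b9d
word = 0xb1142b9d → big-endian bytes:
  [0]=0xb1  [1]=0x14  [2]=0x2b  [3]=0x9d

b1 14 2b 9d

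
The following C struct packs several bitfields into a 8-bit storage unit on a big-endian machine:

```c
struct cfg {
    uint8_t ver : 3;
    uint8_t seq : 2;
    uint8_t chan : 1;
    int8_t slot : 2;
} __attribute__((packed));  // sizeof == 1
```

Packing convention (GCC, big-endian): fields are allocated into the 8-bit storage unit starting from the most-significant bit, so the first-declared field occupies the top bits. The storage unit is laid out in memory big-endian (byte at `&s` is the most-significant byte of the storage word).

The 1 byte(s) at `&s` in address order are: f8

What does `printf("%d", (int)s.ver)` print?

[0]=0xf8 (big-endian) → word 0xf8
ver [5+:3] = (word>>5) & 0x7 = 7  ←
seq [3+:2] = (word>>3) & 0x3 = 3
chan [2+:1] = (word>>2) & 0x1 = 0
slot [0+:2] = (word>>0) & 0x3 = 0

7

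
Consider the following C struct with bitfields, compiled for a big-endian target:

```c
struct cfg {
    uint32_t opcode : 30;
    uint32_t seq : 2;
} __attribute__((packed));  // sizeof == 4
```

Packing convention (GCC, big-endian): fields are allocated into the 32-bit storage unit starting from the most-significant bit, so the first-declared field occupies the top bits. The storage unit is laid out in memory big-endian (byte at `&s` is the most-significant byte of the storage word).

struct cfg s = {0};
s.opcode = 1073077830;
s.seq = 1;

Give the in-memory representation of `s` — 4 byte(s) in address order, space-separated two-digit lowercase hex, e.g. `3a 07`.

opcode (30b) val=1073077830 bits=0x3ff5de46 at bit 2: 0xffd77918
seq (2b) val=1 bits=0x1 at bit 0: 0xffd77919
word = 0xffd77919 → big-endian bytes:
  [0]=0xff  [1]=0xd7  [2]=0x79  [3]=0x19

ff d7 79 19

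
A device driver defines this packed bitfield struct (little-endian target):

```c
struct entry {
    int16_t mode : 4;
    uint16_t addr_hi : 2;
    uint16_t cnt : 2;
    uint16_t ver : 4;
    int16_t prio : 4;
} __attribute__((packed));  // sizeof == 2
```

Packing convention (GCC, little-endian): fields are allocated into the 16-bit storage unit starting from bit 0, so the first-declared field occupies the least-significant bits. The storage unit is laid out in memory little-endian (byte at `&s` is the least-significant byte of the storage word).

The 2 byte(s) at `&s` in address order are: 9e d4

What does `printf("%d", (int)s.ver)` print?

4

[0]=0x9e [1]=0xd4 (little-endian) → word 0xd49e
mode:4 @ bit 0 → (0xd49e>>0)&0xf = 0xe
addr_hi:2 @ bit 4 → (0xd49e>>4)&0x3 = 0x1
cnt:2 @ bit 6 → (0xd49e>>6)&0x3 = 0x2
ver:4 @ bit 8 → (0xd49e>>8)&0xf = 0x4  ←
prio:4 @ bit 12 → (0xd49e>>12)&0xf = 0xd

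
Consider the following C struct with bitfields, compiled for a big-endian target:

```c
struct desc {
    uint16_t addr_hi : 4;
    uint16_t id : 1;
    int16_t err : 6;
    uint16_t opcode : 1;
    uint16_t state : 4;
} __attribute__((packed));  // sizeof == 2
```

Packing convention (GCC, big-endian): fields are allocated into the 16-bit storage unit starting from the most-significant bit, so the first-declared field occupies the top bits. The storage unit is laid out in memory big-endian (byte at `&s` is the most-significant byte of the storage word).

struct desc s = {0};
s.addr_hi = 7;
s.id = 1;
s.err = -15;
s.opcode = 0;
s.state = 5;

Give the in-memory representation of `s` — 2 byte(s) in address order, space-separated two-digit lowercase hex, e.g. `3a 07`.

[12+:4] addr_hi=7 & 0xf = 0x7; word=0x7000
[11+:1] id=1 & 0x1 = 0x1; word=0x7800
[5+:6] err=-15 & 0x3f = 0x31; word=0x7e20
[4+:1] opcode=0 & 0x1 = 0x0; word=0x7e20
[0+:4] state=5 & 0xf = 0x5; word=0x7e25
word = 0x7e25 → big-endian bytes:
  [0]=0x7e  [1]=0x25

7e 25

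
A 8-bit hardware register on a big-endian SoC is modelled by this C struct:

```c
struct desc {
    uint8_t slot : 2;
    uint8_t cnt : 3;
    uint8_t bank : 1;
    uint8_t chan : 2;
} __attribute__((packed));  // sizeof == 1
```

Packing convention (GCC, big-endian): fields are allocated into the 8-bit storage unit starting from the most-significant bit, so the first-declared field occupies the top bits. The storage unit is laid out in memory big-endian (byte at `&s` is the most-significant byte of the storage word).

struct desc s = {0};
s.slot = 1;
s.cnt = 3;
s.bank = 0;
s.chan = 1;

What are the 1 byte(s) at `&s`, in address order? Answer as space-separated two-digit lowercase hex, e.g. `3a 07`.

[6+:2] slot=1 & 0x3 = 0x1; word=0x40
[3+:3] cnt=3 & 0x7 = 0x3; word=0x58
[2+:1] bank=0 & 0x1 = 0x0; word=0x58
[0+:2] chan=1 & 0x3 = 0x1; word=0x59
word = 0x59 → big-endian bytes:
  [0]=0x59

59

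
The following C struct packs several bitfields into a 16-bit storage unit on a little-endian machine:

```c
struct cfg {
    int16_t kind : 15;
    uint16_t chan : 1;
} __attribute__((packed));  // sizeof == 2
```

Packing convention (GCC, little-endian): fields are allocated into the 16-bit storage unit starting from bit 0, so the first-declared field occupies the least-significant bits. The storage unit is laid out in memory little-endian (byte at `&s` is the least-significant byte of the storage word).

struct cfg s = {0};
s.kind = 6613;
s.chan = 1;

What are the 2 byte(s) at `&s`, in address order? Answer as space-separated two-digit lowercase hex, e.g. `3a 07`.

d5 99

kind:15 = 6613 → 0x19d5 << 0 → word 0x19d5
chan:1 = 1 → 0x1 << 15 → word 0x99d5
word = 0x99d5 → little-endian bytes:
  [0]=0xd5  [1]=0x99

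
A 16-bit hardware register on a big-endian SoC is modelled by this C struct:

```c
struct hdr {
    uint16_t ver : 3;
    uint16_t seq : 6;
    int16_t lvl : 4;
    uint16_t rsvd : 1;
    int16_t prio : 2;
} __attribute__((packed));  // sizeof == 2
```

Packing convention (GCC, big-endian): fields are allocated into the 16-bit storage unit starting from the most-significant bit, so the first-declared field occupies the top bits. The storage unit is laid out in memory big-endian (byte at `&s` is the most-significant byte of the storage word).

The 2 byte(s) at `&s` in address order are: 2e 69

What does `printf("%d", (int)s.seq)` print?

[0]=0x2e [1]=0x69 (big-endian) → word 0x2e69
ver [13+:3] = (word>>13) & 0x7 = 1
seq [7+:6] = (word>>7) & 0x3f = 28  ←
lvl [3+:4] = (word>>3) & 0xf = 13
rsvd [2+:1] = (word>>2) & 0x1 = 0
prio [0+:2] = (word>>0) & 0x3 = 1

28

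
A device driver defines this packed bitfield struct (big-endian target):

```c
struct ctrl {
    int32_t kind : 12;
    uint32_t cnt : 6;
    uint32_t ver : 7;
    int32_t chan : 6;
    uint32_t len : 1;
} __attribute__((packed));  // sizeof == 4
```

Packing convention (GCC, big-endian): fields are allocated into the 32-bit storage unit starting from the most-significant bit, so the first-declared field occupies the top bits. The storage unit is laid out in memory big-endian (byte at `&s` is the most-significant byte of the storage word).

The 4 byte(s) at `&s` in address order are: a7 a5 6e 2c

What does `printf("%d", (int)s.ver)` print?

92

[0]=0xa7 [1]=0xa5 [2]=0x6e [3]=0x2c (big-endian) → word 0xa7a56e2c
kind [20+:12] = (word>>20) & 0xfff = 2682
cnt [14+:6] = (word>>14) & 0x3f = 21
ver [7+:7] = (word>>7) & 0x7f = 92  ←
chan [1+:6] = (word>>1) & 0x3f = 22
len [0+:1] = (word>>0) & 0x1 = 0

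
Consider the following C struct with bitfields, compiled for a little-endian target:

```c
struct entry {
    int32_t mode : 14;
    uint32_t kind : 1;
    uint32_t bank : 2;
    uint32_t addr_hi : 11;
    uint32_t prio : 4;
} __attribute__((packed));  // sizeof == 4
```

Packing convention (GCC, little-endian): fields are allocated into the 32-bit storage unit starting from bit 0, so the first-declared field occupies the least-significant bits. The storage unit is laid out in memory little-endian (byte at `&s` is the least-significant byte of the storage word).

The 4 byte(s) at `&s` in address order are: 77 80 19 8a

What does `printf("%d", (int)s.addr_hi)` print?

[0]=0x77 [1]=0x80 [2]=0x19 [3]=0x8a (little-endian) → word 0x8a198077
mode [0+:14] = (word>>0) & 0x3fff = 119
kind [14+:1] = (word>>14) & 0x1 = 0
bank [15+:2] = (word>>15) & 0x3 = 3
addr_hi [17+:11] = (word>>17) & 0x7ff = 1292  ←
prio [28+:4] = (word>>28) & 0xf = 8

1292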